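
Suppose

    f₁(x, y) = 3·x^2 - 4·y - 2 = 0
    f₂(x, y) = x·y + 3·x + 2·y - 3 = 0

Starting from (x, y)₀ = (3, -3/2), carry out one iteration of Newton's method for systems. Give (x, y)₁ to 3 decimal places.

(1.448, -0.734)

At (3, -3/2): F = (31.000, -1.500).
Jacobian J = [[6·x, -4], [y + 3, x + 2]].
At the point, J = [[18.000, -4.000], [1.500, 5.000]] (det J = 96.000).
Solving J·Δ = −F gives Δ = (-1.552, 0.766).
Then the next iterate is (x, y)₁ = (1.448, -0.734).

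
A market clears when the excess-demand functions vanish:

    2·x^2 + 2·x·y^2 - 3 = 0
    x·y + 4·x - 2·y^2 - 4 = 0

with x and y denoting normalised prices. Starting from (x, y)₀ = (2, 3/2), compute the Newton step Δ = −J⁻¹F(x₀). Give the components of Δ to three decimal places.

(-0.741, -0.394)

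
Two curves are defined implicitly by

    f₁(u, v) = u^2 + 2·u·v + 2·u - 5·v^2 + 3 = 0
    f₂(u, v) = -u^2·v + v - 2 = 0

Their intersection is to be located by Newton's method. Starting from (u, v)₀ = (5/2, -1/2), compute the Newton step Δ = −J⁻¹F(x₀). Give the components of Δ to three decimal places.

(-1.086, -0.398)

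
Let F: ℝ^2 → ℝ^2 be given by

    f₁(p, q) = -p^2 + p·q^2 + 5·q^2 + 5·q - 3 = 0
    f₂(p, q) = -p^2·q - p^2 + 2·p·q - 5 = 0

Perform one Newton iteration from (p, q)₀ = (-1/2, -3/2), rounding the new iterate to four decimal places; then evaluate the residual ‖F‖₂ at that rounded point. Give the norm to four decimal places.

1.9092

At (-1/2, -3/2): F = (-0.6250, -3.3750).
Jacobian J = [[-2·p + q^2, 2·p·q + 10·q + 5], [-2·p·q - 2·p + 2·q, -p^2 + 2·p]].
At the point, J = [[3.2500, -8.5000], [-3.5000, -1.2500]] (det J = -33.8125).
Solving J·Δ = −F gives Δ = (-0.8253, -0.3891).
Then the next iterate is (p, q)₁ = (-1.3253, -1.8891).
Re-evaluating at (-1.3253, -1.8891): F = (-1.088023, 1.568882), so ‖F‖₂ = 1.9092.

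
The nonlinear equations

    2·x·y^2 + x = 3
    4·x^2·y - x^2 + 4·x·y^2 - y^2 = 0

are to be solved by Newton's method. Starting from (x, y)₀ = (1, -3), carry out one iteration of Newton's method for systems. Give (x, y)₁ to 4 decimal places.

(0.6164, -2.2740)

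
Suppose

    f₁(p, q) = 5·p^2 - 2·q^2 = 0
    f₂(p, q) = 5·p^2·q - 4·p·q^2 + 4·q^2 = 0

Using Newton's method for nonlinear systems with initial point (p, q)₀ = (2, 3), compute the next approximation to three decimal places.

(0.654, 0.923)

At (2, 3): F = (2.000, 24.000).
Jacobian J = [[10·p, -4·q], [10·p·q - 4·q^2, 5·p^2 - 8·p·q + 8·q]].
At the point, J = [[20.000, -12.000], [24.000, -4.000]] (det J = 208.000).
Solving J·Δ = −F gives Δ = (-1.346, -2.077).
Then the next iterate is (p, q)₁ = (0.654, 0.923).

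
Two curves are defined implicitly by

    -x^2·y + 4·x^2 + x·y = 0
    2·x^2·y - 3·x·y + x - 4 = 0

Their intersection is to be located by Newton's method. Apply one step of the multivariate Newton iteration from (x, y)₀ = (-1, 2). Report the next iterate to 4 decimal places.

(-0.7222, 1.7222)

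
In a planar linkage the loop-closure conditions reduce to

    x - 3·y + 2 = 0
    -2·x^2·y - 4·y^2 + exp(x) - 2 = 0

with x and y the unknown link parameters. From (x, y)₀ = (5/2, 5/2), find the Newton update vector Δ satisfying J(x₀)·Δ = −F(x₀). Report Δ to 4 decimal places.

(-0.5737, -1.1912)

At (5/2, 5/2): F = (-3.0000, -46.067506).
Jacobian J = [[1, -3], [-4·x·y + exp(x), -2·x^2 - 8·y]].
At the point, J = [[1.0000, -3.0000], [-12.817506, -32.5000]] (det J = -70.952518).
Solving J·Δ = −F gives Δ = (-0.5737, -1.1912).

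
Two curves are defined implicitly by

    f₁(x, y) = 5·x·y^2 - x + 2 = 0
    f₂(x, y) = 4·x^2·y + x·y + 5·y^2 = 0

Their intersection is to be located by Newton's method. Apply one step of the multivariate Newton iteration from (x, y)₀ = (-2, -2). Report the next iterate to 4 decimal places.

At (-2, -2): F = (-36.0000, -8.0000).
Jacobian J = [[5·y^2 - 1, 10·x·y], [8·x·y + y, 4·x^2 + x + 10·y]].
At the point, J = [[19.0000, 40.0000], [30.0000, -6.0000]] (det J = -1314.0000).
Solving J·Δ = −F gives Δ = (0.4079, 0.7062).
Then the next iterate is (x, y)₁ = (-1.5921, -1.2938).

(-1.5921, -1.2938)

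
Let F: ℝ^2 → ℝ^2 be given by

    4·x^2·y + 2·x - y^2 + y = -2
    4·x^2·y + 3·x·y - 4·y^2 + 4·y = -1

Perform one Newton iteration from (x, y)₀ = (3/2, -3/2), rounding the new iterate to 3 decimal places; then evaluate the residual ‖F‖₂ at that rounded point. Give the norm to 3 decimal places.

At (3/2, -3/2): F = (-12.250, -34.250).
Jacobian J = [[8·x·y + 2, 4·x^2 - 2·y + 1], [8·x·y + 3·y, 4·x^2 + 3·x - 8·y + 4]].
At the point, J = [[-16.000, 13.000], [-22.500, 29.500]] (det J = -179.500).
Solving J·Δ = −F gives Δ = (0.467, 1.517).
Then the next iterate is (x, y)₁ = (1.967, 0.017).
Re-evaluating at (1.967, 0.017): F = (6.21381, 1.43026), so ‖F‖₂ = 6.376.

6.376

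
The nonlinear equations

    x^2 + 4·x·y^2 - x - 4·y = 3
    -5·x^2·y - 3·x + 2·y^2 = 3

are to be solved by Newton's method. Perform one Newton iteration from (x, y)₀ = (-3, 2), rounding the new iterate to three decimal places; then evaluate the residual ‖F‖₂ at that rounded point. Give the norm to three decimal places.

26.654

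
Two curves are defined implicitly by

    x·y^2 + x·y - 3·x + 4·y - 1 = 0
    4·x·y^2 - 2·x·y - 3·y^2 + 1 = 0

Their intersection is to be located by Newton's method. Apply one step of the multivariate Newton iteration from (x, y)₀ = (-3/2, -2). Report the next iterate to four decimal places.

(-1.2321, -1.0861)

At (-3/2, -2): F = (-7.5000, -41.0000).
Jacobian J = [[y^2 + y - 3, 2·x·y + x + 4], [4·y^2 - 2·y, 8·x·y - 2·x - 6·y]].
At the point, J = [[-1.0000, 8.5000], [20.0000, 39.0000]] (det J = -209.0000).
Solving J·Δ = −F gives Δ = (0.2679, 0.9139).
Then the next iterate is (x, y)₁ = (-1.2321, -1.0861).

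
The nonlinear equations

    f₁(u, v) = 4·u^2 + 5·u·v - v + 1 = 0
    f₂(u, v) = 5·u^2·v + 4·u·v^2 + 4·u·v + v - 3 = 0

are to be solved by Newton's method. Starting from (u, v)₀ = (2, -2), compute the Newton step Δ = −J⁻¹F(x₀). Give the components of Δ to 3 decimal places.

(-0.978, 0.763)

At (2, -2): F = (-1.000, -29.000).
Jacobian J = [[8·u + 5·v, 5·u - 1], [10·u·v + 4·v^2 + 4·v, 5·u^2 + 8·u·v + 4·u + 1]].
At the point, J = [[6.000, 9.000], [-32.000, -3.000]] (det J = 270.000).
Solving J·Δ = −F gives Δ = (-0.978, 0.763).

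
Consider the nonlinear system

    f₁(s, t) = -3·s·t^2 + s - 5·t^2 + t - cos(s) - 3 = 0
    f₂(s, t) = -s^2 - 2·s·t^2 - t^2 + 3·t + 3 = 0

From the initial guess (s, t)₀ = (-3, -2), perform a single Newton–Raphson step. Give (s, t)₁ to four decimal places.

At (-3, -2): F = (8.989992, 8.0000).
Jacobian J = [[-3·t^2 + sin(s) + 1, -6·s·t - 10·t + 1], [-2·s - 2·t^2, -4·s·t - 2·t + 3]].
At the point, J = [[-11.141120, -15.0000], [-2.0000, -17.0000]] (det J = 159.399040).
Solving J·Δ = −F gives Δ = (0.2060, 0.4464).
Then the next iterate is (s, t)₁ = (-2.7940, -1.5536).

(-2.7940, -1.5536)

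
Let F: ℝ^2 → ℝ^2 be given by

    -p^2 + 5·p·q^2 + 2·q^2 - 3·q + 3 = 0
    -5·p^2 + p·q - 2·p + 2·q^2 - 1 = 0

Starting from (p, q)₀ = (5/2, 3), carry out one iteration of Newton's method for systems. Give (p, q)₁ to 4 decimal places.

(1.4593, 2.0878)

At (5/2, 3): F = (118.2500, -11.7500).
Jacobian J = [[-2·p + 5·q^2, 10·p·q + 4·q - 3], [-10·p + q - 2, p + 4·q]].
At the point, J = [[40.0000, 84.0000], [-24.0000, 14.5000]] (det J = 2596.0000).
Solving J·Δ = −F gives Δ = (-1.0407, -0.9122).
Then the next iterate is (p, q)₁ = (1.4593, 2.0878).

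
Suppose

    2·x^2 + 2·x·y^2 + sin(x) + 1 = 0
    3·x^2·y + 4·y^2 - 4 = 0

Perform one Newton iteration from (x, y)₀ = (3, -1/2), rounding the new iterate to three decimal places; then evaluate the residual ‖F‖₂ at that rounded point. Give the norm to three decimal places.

7.548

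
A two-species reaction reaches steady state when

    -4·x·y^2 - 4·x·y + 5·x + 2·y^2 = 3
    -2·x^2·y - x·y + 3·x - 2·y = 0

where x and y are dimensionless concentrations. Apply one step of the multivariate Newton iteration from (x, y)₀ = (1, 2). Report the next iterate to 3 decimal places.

(2.273, -1.182)

At (1, 2): F = (-14.000, -7.000).
Jacobian J = [[-4·y^2 - 4·y + 5, -8·x·y - 4·x + 4·y], [-4·x·y - y + 3, -2·x^2 - x - 2]].
At the point, J = [[-19.000, -12.000], [-7.000, -5.000]] (det J = 11.000).
Solving J·Δ = −F gives Δ = (1.273, -3.182).
Then the next iterate is (x, y)₁ = (2.273, -1.182).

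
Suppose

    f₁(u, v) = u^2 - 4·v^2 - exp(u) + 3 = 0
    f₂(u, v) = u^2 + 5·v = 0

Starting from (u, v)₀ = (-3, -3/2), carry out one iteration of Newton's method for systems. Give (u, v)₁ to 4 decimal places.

(-2.9222, -1.7066)

At (-3, -3/2): F = (2.950213, 1.5000).
Jacobian J = [[2·u - exp(u), -8·v], [2·u, 5]].
At the point, J = [[-6.049787, 12.0000], [-6.0000, 5.0000]] (det J = 41.751065).
Solving J·Δ = −F gives Δ = (0.0778, -0.2066).
Then the next iterate is (u, v)₁ = (-2.9222, -1.7066).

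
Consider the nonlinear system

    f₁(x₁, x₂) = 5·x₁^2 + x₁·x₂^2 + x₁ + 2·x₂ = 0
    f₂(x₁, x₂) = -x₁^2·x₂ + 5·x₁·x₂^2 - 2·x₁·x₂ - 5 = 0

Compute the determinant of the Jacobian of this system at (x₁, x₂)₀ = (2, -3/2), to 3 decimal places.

-802.500

J = [[10·x₁ + x₂^2 + 1, 2·x₁·x₂ + 2], [-2·x₁·x₂ + 5·x₂^2 - 2·x₂, -x₁^2 + 10·x₁·x₂ - 2·x₁]].
At the point, J = [[23.250, -4.000], [20.250, -38.000]].
det J = -802.500.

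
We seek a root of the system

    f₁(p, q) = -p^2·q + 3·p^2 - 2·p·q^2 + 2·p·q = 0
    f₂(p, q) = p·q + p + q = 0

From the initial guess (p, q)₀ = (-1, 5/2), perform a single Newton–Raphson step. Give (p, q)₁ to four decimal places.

At (-1, 5/2): F = (8.0000, -1.0000).
Jacobian J = [[-2·p·q + 6·p - 2·q^2 + 2·q, -p^2 - 4·p·q + 2·p], [q + 1, p + 1]].
At the point, J = [[-8.5000, 7.0000], [3.5000, 0.0000]] (det J = -24.5000).
Solving J·Δ = −F gives Δ = (0.2857, -0.7959).
Then the next iterate is (p, q)₁ = (-0.7143, 1.7041).

(-0.7143, 1.7041)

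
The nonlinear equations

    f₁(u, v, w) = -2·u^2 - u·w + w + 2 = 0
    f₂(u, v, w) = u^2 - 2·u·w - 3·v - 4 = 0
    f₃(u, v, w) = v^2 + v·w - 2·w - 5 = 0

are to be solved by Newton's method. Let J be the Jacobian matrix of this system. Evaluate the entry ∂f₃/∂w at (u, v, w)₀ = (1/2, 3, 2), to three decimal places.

1.000

∂f₃/∂w = v - 2.
At (1/2, 3, 2) this is 1.000.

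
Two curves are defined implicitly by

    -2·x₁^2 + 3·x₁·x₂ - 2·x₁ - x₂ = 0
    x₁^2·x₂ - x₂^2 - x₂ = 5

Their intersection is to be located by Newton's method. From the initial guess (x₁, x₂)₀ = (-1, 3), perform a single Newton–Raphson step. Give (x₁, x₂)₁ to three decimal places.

(-0.822, 0.489)

At (-1, 3): F = (-12.000, -14.000).
Jacobian J = [[-4·x₁ + 3·x₂ - 2, 3·x₁ - 1], [2·x₁·x₂, x₁^2 - 2·x₂ - 1]].
At the point, J = [[11.000, -4.000], [-6.000, -6.000]] (det J = -90.000).
Solving J·Δ = −F gives Δ = (0.178, -2.511).
Then the next iterate is (x₁, x₂)₁ = (-0.822, 0.489).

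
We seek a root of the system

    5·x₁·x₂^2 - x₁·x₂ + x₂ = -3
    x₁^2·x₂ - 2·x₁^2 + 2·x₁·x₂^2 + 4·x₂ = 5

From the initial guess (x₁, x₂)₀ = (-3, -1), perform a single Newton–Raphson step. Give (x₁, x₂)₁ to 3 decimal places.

At (-3, -1): F = (-16.000, -42.000).
Jacobian J = [[5·x₂^2 - x₂, 10·x₁·x₂ - x₁ + 1], [2·x₁·x₂ - 4·x₁ + 2·x₂^2, x₁^2 + 4·x₁·x₂ + 4]].
At the point, J = [[6.000, 34.000], [20.000, 25.000]] (det J = -530.000).
Solving J·Δ = −F gives Δ = (1.940, 0.128).
Then the next iterate is (x₁, x₂)₁ = (-1.060, -0.872).

(-1.060, -0.872)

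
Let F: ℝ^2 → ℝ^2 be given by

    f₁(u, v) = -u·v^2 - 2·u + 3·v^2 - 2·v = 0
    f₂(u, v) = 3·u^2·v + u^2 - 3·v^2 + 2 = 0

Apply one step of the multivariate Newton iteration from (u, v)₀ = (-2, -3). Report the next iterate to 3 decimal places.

At (-2, -3): F = (55.000, -57.000).
Jacobian J = [[-v^2 - 2, -2·u·v + 6·v - 2], [6·u·v + 2·u, 3·u^2 - 6·v]].
At the point, J = [[-11.000, -32.000], [32.000, 30.000]] (det J = 694.000).
Solving J·Δ = −F gives Δ = (0.251, 1.633).
Then the next iterate is (u, v)₁ = (-1.749, -1.367).

(-1.749, -1.367)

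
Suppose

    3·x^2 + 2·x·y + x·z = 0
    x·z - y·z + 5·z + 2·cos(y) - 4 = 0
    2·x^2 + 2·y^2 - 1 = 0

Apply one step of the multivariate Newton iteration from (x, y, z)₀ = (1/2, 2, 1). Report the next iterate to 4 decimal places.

(0.2169, 1.1333, 0.7636)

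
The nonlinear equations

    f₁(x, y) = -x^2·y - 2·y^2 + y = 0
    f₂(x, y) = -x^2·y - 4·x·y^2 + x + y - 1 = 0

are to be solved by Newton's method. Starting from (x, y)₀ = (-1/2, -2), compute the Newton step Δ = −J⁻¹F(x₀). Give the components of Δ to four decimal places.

(-0.1539, 1.0505)

At (-1/2, -2): F = (-9.5000, 5.0000).
Jacobian J = [[-2·x·y, -x^2 - 4·y + 1], [-2·x·y - 4·y^2 + 1, -x^2 - 8·x·y + 1]].
At the point, J = [[-2.0000, 8.7500], [-17.0000, -7.2500]] (det J = 163.2500).
Solving J·Δ = −F gives Δ = (-0.1539, 1.0505).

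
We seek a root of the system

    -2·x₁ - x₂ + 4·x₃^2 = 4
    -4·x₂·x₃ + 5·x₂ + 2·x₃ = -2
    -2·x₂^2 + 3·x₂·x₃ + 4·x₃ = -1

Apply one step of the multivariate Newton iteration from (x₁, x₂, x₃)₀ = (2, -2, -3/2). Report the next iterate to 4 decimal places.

(-1.0965, -0.4912, -0.8596)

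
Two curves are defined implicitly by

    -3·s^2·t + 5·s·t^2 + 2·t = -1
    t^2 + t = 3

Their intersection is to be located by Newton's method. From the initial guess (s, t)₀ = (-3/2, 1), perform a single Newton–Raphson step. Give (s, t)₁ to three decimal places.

(-0.226, 1.333)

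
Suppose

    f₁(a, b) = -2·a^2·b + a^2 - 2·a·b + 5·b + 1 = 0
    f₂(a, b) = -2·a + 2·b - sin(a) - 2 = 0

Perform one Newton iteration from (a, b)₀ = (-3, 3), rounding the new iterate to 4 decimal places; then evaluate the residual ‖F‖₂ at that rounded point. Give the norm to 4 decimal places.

At (-3, 3): F = (-11.0000, 10.141120).
Jacobian J = [[-4·a·b + 2·a - 2·b, -2·a^2 - 2·a + 5], [-cos(a) - 2, 2]].
At the point, J = [[24.0000, -7.0000], [-1.010008, 2.0000]] (det J = 40.929947).
Solving J·Δ = −F gives Δ = (-1.1969, -5.6750).
Then the next iterate is (a, b)₁ = (-4.1969, -2.6750).
Re-evaluating at (-4.1969, -2.6750): F = (77.020292, 0.173748), so ‖F‖₂ = 77.0205.

77.0205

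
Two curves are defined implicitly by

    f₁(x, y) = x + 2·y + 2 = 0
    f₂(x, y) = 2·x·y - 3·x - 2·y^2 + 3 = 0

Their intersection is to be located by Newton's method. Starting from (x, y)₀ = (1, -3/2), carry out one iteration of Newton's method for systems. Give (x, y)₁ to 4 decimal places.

At (1, -3/2): F = (0.0000, -7.5000).
Jacobian J = [[1, 2], [2·y - 3, 2·x - 4·y]].
At the point, J = [[1.0000, 2.0000], [-6.0000, 8.0000]] (det J = 20.0000).
Solving J·Δ = −F gives Δ = (-0.7500, 0.3750).
Then the next iterate is (x, y)₁ = (0.2500, -1.1250).

(0.2500, -1.1250)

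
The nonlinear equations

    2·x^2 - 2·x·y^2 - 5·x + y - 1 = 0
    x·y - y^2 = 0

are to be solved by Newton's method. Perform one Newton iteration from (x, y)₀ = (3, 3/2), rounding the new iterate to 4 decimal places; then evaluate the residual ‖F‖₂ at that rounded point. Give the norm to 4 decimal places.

At (3, 3/2): F = (-10.0000, 2.2500).
Jacobian J = [[4·x - 2·y^2 - 5, -4·x·y + 1], [y, x - 2·y]].
At the point, J = [[2.5000, -17.0000], [1.5000, 0.0000]] (det J = 25.5000).
Solving J·Δ = −F gives Δ = (-1.5000, -0.8088).
Then the next iterate is (x, y)₁ = (1.5000, 0.6912).
Re-evaluating at (1.5000, 0.6912): F = (-4.742072, 0.559043), so ‖F‖₂ = 4.7749.

4.7749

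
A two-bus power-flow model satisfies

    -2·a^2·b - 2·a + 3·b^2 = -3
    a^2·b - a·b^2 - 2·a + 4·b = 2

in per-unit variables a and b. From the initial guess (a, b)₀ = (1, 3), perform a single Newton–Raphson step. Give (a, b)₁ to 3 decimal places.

(1.574, 2.128)

At (1, 3): F = (22.000, 2.000).
Jacobian J = [[-4·a·b - 2, -2·a^2 + 6·b], [2·a·b - b^2 - 2, a^2 - 2·a·b + 4]].
At the point, J = [[-14.000, 16.000], [-5.000, -1.000]] (det J = 94.000).
Solving J·Δ = −F gives Δ = (0.574, -0.872).
Then the next iterate is (a, b)₁ = (1.574, 2.128).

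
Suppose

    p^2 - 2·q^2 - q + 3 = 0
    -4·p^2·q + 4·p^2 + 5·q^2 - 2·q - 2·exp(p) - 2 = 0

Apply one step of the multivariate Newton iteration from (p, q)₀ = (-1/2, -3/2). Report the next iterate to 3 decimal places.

(0.475, -1.355)

At (-1/2, -3/2): F = (0.250, 13.53694).
Jacobian J = [[2·p, -4·q - 1], [-8·p·q + 8·p - 2·exp(p), -4·p^2 + 10·q - 2]].
At the point, J = [[-1.000, 5.000], [-11.21306, -18.000]] (det J = 74.06531).
Solving J·Δ = −F gives Δ = (0.975, 0.145).
Then the next iterate is (p, q)₁ = (0.475, -1.355).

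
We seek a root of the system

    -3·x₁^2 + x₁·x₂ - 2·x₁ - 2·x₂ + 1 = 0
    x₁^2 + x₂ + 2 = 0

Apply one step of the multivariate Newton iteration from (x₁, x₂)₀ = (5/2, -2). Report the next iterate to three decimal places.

(1.250, -2.000)

At (5/2, -2): F = (-23.750, 6.250).
Jacobian J = [[-6·x₁ + x₂ - 2, x₁ - 2], [2·x₁, 1]].
At the point, J = [[-19.000, 0.500], [5.000, 1.000]] (det J = -21.500).
Solving J·Δ = −F gives Δ = (-1.250, 0.000).
Then the next iterate is (x₁, x₂)₁ = (1.250, -2.000).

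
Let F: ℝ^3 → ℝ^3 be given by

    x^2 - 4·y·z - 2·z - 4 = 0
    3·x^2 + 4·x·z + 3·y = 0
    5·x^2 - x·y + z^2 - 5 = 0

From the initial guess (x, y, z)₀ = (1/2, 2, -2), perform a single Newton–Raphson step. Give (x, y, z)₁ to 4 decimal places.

(-1.4224, -1.3103, -3.2155)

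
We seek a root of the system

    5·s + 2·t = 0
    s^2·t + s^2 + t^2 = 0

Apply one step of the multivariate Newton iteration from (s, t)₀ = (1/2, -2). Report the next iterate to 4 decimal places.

At (1/2, -2): F = (-1.5000, 3.7500).
Jacobian J = [[5, 2], [2·s·t + 2·s, s^2 + 2·t]].
At the point, J = [[5.0000, 2.0000], [-1.0000, -3.7500]] (det J = -16.7500).
Solving J·Δ = −F gives Δ = (-0.1119, 1.0299).
Then the next iterate is (s, t)₁ = (0.3881, -0.9701).

(0.3881, -0.9701)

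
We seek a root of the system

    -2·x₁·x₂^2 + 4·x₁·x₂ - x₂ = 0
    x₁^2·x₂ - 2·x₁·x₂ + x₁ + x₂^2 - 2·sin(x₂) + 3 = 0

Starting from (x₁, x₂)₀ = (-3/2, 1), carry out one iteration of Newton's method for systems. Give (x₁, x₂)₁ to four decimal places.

(0.7318, 1.4636)

At (-3/2, 1): F = (-4.0000, 6.067058).
Jacobian J = [[-2·x₂^2 + 4·x₂, -4·x₁·x₂ + 4·x₁ - 1], [2·x₁·x₂ - 2·x₂ + 1, x₁^2 - 2·x₁ + 2·x₂ - 2·cos(x₂)]].
At the point, J = [[2.0000, -1.0000], [-4.0000, 6.169395]] (det J = 8.338791).
Solving J·Δ = −F gives Δ = (2.2318, 0.4636).
Then the next iterate is (x₁, x₂)₁ = (0.7318, 1.4636).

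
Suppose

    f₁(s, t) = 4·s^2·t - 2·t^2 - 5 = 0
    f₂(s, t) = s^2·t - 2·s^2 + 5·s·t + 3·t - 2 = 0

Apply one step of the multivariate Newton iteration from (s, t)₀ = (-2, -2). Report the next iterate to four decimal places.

(-1.0375, -1.4083)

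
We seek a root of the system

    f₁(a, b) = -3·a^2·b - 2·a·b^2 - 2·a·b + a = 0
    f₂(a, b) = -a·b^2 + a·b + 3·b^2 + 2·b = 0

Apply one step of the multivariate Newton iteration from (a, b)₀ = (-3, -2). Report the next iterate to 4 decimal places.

At (-3, -2): F = (63.0000, 26.0000).
Jacobian J = [[-6·a·b - 2·b^2 - 2·b + 1, -3·a^2 - 4·a·b - 2·a], [-b^2 + b, -2·a·b + a + 6·b + 2]].
At the point, J = [[-39.0000, -45.0000], [-6.0000, -25.0000]] (det J = 705.0000).
Solving J·Δ = −F gives Δ = (0.5745, 0.9021).
Then the next iterate is (a, b)₁ = (-2.4255, -1.0979).

(-2.4255, -1.0979)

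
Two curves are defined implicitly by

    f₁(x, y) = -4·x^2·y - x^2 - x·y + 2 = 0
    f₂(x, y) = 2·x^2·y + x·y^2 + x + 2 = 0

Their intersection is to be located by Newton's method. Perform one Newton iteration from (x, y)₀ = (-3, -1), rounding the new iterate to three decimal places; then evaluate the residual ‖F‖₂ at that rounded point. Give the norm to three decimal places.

6.405

At (-3, -1): F = (26.000, -22.000).
Jacobian J = [[-8·x·y - 2·x - y, -4·x^2 - x], [4·x·y + y^2 + 1, 2·x^2 + 2·x·y]].
At the point, J = [[-17.000, -33.000], [14.000, 24.000]] (det J = 54.000).
Solving J·Δ = −F gives Δ = (1.889, -0.185).
Then the next iterate is (x, y)₁ = (-1.111, -1.185).
Re-evaluating at (-1.111, -1.185): F = (5.29983, -3.59643), so ‖F‖₂ = 6.405.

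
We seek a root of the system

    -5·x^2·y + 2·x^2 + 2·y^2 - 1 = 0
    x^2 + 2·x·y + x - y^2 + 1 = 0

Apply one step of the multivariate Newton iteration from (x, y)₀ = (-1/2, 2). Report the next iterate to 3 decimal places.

(-0.344, 1.075)

At (-1/2, 2): F = (5.000, -5.250).
Jacobian J = [[-10·x·y + 4·x, -5·x^2 + 4·y], [2·x + 2·y + 1, 2·x - 2·y]].
At the point, J = [[8.000, 6.750], [4.000, -5.000]] (det J = -67.000).
Solving J·Δ = −F gives Δ = (0.156, -0.925).
Then the next iterate is (x, y)₁ = (-0.344, 1.075).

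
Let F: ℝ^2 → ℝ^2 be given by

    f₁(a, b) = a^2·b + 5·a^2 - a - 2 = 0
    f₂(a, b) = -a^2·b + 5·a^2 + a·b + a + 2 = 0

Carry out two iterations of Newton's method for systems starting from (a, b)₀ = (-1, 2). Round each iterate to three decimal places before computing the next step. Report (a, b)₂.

At (-1, 2): F = (6.000, 2.000).
Jacobian J = [[2·a·b + 10·a - 1, a^2], [-2·a·b + 10·a + b + 1, -a^2 + a]].
At the point, J = [[-15.000, 1.000], [-3.000, -2.000]] (det J = 33.000).
Solving J·Δ = −F gives Δ = (0.424, 0.364).
Then the next iterate is (a, b)₁ = (-0.576, 2.364).
Round to (-0.576, 2.364) and repeat: F = (1.01920, 0.93690), J = [[-9.48333, 0.33178], [0.32733, -0.90778]].
Δ = (0.145, 1.085), so (a, b)₂ = (-0.431, 3.449).

(-0.431, 3.449)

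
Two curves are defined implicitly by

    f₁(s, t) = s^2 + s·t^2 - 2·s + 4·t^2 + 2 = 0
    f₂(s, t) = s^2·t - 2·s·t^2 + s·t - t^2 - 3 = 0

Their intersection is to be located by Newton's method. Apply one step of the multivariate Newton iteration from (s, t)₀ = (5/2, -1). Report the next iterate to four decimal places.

At (5/2, -1): F = (9.7500, -17.7500).
Jacobian J = [[2·s + t^2 - 2, 2·s·t + 8·t], [2·s·t - 2·t^2 + t, s^2 - 4·s·t + s - 2·t]].
At the point, J = [[4.0000, -13.0000], [-8.0000, 20.7500]] (det J = -21.0000).
Solving J·Δ = −F gives Δ = (-1.3542, 0.3333).
Then the next iterate is (s, t)₁ = (1.1458, -0.6667).

(1.1458, -0.6667)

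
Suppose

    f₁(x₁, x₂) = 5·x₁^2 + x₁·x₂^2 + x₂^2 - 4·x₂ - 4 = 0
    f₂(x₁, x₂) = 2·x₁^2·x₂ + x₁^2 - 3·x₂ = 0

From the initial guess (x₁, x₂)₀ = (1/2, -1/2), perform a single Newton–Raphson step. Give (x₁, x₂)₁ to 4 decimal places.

(1.2000, 0.1000)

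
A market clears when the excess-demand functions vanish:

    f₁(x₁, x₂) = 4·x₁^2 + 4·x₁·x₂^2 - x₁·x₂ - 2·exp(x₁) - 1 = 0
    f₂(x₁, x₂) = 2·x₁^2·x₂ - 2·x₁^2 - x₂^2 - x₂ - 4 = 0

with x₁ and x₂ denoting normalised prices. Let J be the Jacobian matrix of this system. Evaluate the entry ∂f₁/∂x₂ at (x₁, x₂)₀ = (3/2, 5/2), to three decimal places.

28.500

∂f₁/∂x₂ = 8·x₁·x₂ - x₁.
At (3/2, 5/2) this is 28.500.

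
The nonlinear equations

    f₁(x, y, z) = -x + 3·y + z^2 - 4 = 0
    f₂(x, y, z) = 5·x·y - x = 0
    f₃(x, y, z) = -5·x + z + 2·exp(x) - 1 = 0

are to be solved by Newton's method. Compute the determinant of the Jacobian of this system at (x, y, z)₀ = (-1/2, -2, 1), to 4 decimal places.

J = [[-1, 3, 2·z], [5·y - 1, 5·x, 0], [2·exp(x) - 5, 0, 1]].
At the point, J = [[-1.0000, 3.0000, 2.0000], [-11.0000, -2.5000, 0.0000], [-3.786939, 0.0000, 1.0000]].
det J = 16.5653.

16.5653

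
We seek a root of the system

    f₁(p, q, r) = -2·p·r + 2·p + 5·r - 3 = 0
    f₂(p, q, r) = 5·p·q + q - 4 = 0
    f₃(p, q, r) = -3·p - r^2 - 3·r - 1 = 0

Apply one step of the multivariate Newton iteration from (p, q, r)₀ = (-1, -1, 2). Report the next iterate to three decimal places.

At (-1, -1, 2): F = (9.000, 0.000, -8.000).
Jacobian J = [[-2·r + 2, 0, -2·p + 5], [5·q, 5·p + 1, 0], [-3, 0, -2·r - 3]].
At the point, J = [[-2.000, 0.000, 7.000], [-5.000, -4.000, 0.000], [-3.000, 0.000, -7.000]] (det J = -140.000).
Solving J·Δ = −F gives Δ = (0.200, -0.250, -1.229).
Then the next iterate is (p, q, r)₁ = (-0.800, -1.250, 0.771).

(-0.800, -1.250, 0.771)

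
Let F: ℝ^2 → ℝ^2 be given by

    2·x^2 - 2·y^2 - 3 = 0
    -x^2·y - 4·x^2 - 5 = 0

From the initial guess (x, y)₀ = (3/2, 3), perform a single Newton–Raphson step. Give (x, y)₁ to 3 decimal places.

At (3/2, 3): F = (-16.500, -20.750).
Jacobian J = [[4·x, -4·y], [-2·x·y - 8·x, -x^2]].
At the point, J = [[6.000, -12.000], [-21.000, -2.250]] (det J = -265.500).
Solving J·Δ = −F gives Δ = (-0.798, -1.774).
Then the next iterate is (x, y)₁ = (0.702, 1.226).

(0.702, 1.226)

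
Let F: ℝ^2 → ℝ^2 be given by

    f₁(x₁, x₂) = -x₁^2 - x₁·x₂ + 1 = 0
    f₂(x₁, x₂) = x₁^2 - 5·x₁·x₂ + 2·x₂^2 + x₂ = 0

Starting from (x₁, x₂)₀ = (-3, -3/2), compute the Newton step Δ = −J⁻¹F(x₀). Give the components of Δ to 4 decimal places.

(1.3262, 0.8511)

At (-3, -3/2): F = (-12.5000, -10.5000).
Jacobian J = [[-2·x₁ - x₂, -x₁], [2·x₁ - 5·x₂, -5·x₁ + 4·x₂ + 1]].
At the point, J = [[7.5000, 3.0000], [1.5000, 10.0000]] (det J = 70.5000).
Solving J·Δ = −F gives Δ = (1.3262, 0.8511).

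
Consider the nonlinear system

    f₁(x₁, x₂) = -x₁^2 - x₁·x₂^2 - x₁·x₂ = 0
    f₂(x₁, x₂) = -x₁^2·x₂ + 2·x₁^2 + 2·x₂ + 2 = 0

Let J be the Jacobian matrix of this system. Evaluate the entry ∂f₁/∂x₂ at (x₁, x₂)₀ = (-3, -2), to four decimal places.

∂f₁/∂x₂ = -2·x₁·x₂ - x₁.
At (-3, -2) this is -9.0000.

-9.0000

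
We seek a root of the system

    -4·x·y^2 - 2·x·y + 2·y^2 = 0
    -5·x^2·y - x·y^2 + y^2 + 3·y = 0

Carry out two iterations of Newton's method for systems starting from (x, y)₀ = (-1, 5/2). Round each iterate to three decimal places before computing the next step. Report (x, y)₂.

At (-1, 5/2): F = (42.500, 7.500).
Jacobian J = [[-4·y^2 - 2·y, -8·x·y - 2·x + 4·y], [-10·x·y - y^2, -5·x^2 - 2·x·y + 2·y + 3]].
At the point, J = [[-30.000, 32.000], [18.750, 8.000]] (det J = -840.000).
Solving J·Δ = −F gives Δ = (0.119, -1.217).
Then the next iterate is (x, y)₁ = (-0.881, 1.283).
Round to (-0.881, 1.283) and repeat: F = (11.35364, 1.96622), J = [[-9.15036, 15.93658], [9.65714, 3.94584]].
Δ = (0.071, -0.672), so (x, y)₂ = (-0.810, 0.611).

(-0.810, 0.611)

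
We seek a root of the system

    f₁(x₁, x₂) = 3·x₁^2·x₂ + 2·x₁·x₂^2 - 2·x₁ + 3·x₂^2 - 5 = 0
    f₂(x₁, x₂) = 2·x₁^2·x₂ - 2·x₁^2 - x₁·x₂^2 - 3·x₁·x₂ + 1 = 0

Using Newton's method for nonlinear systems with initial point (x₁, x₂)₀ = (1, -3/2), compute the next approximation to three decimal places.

(0.797, -1.411)

At (1, -3/2): F = (-0.250, -1.750).
Jacobian J = [[6·x₁·x₂ + 2·x₂^2 - 2, 3·x₁^2 + 4·x₁·x₂ + 6·x₂], [4·x₁·x₂ - 4·x₁ - x₂^2 - 3·x₂, 2·x₁^2 - 2·x₁·x₂ - 3·x₁]].
At the point, J = [[-6.500, -12.000], [-7.750, 2.000]] (det J = -106.000).
Solving J·Δ = −F gives Δ = (-0.203, 0.089).
Then the next iterate is (x₁, x₂)₁ = (0.797, -1.411).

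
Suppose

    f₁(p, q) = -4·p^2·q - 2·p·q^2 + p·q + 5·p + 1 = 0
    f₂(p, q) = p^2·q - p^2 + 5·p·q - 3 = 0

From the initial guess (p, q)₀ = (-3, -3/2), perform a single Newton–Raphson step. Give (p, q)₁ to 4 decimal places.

(-2.2009, -1.0012)

At (-3, -3/2): F = (58.0000, -3.0000).
Jacobian J = [[-8·p·q - 2·q^2 + q + 5, -4·p^2 - 4·p·q + p], [2·p·q - 2·p + 5·q, p^2 + 5·p]].
At the point, J = [[-37.0000, -57.0000], [7.5000, -6.0000]] (det J = 649.5000).
Solving J·Δ = −F gives Δ = (0.7991, 0.4988).
Then the next iterate is (p, q)₁ = (-2.2009, -1.0012).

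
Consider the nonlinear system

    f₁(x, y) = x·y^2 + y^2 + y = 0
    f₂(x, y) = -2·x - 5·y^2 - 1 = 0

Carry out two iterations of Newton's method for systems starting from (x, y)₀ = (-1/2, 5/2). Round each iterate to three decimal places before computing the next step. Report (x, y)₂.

(-1.228, 0.748)

At (-1/2, 5/2): F = (5.625, -31.250).
Jacobian J = [[y^2, 2·x·y + 2·y + 1], [-2, -10·y]].
At the point, J = [[6.250, 3.500], [-2.000, -25.000]] (det J = -149.250).
Solving J·Δ = −F gives Δ = (-0.209, -1.233).
Then the next iterate is (x, y)₁ = (-0.709, 1.267).
Round to (-0.709, 1.267) and repeat: F = (1.73414, -7.60844), J = [[1.60529, 1.73739], [-2.000, -12.670]].
Δ = (-0.519, -0.519), so (x, y)₂ = (-1.228, 0.748).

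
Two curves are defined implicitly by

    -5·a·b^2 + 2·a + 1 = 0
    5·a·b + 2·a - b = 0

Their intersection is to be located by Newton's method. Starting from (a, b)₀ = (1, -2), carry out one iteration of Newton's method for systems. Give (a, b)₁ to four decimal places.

At (1, -2): F = (-17.0000, -6.0000).
Jacobian J = [[-5·b^2 + 2, -10·a·b], [5·b + 2, 5·a - 1]].
At the point, J = [[-18.0000, 20.0000], [-8.0000, 4.0000]] (det J = 88.0000).
Solving J·Δ = −F gives Δ = (-0.5909, 0.3182).
Then the next iterate is (a, b)₁ = (0.4091, -1.6818).

(0.4091, -1.6818)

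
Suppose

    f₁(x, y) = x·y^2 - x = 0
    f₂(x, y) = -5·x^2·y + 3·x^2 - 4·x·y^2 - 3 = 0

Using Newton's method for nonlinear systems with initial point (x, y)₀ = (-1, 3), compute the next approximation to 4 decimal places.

(-0.6750, 2.1000)

At (-1, 3): F = (-8.0000, 21.0000).
Jacobian J = [[y^2 - 1, 2·x·y], [-10·x·y + 6·x - 4·y^2, -5·x^2 - 8·x·y]].
At the point, J = [[8.0000, -6.0000], [-12.0000, 19.0000]] (det J = 80.0000).
Solving J·Δ = −F gives Δ = (0.3250, -0.9000).
Then the next iterate is (x, y)₁ = (-0.6750, 2.1000).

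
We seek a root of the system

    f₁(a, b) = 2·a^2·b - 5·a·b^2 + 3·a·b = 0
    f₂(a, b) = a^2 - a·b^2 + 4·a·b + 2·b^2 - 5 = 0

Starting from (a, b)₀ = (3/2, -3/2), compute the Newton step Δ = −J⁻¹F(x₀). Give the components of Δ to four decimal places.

(-3.6667, -1.9167)

At (3/2, -3/2): F = (-30.3750, -10.6250).
Jacobian J = [[4·a·b - 5·b^2 + 3·b, 2·a^2 - 10·a·b + 3·a], [2·a - b^2 + 4·b, -2·a·b + 4·a + 4·b]].
At the point, J = [[-24.7500, 31.5000], [-5.2500, 4.5000]] (det J = 54.0000).
Solving J·Δ = −F gives Δ = (-3.6667, -1.9167).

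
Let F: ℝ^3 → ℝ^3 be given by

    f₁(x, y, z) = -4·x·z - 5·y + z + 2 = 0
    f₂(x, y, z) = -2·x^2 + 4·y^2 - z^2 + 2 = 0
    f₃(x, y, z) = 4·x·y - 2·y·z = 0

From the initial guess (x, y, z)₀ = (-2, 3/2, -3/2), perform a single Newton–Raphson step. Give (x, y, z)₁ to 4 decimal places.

(-1.0502, 0.5647, -0.5417)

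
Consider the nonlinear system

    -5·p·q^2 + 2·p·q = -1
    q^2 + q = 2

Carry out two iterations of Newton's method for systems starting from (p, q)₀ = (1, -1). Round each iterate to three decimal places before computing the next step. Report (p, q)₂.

At (1, -1): F = (-6.000, -2.000).
Jacobian J = [[-5·q^2 + 2·q, -10·p·q + 2·p], [0, 2·q + 1]].
At the point, J = [[-7.000, 12.000], [0.000, -1.000]] (det J = 7.000).
Solving J·Δ = −F gives Δ = (-4.286, -2.000).
Then the next iterate is (p, q)₁ = (-3.286, -3.000).
Round to (-3.286, -3.000) and repeat: F = (168.586, 4.000), J = [[-51.000, -105.152], [0.000, -5.000]].
Δ = (1.656, 0.800), so (p, q)₂ = (-1.630, -2.200).

(-1.630, -2.200)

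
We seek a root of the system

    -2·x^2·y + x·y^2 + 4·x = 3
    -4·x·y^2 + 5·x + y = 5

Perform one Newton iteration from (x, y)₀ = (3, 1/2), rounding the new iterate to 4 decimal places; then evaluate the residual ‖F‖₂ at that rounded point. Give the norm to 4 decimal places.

At (3, 1/2): F = (0.7500, 7.5000).
Jacobian J = [[-4·x·y + y^2 + 4, -2·x^2 + 2·x·y], [-4·y^2 + 5, -8·x·y + 1]].
At the point, J = [[-1.7500, -15.0000], [4.0000, -11.0000]] (det J = 79.2500).
Solving J·Δ = −F gives Δ = (-1.3155, 0.2035).
Then the next iterate is (x, y)₁ = (1.6845, 0.7035).
Re-evaluating at (1.6845, 0.7035): F = (0.579261, 0.791281), so ‖F‖₂ = 0.9806.

0.9806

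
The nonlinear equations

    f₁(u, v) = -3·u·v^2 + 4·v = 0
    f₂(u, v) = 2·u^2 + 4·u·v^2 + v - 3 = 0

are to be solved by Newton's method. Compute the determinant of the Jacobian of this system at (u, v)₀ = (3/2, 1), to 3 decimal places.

11.000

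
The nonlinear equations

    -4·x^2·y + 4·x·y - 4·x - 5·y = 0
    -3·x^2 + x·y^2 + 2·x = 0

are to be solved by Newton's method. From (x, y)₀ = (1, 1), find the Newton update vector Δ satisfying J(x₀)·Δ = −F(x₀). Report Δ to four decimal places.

At (1, 1): F = (-9.0000, 0.0000).
Jacobian J = [[-8·x·y + 4·y - 4, -4·x^2 + 4·x - 5], [-6·x + y^2 + 2, 2·x·y]].
At the point, J = [[-8.0000, -5.0000], [-3.0000, 2.0000]] (det J = -31.0000).
Solving J·Δ = −F gives Δ = (-0.5806, -0.8710).

(-0.5806, -0.8710)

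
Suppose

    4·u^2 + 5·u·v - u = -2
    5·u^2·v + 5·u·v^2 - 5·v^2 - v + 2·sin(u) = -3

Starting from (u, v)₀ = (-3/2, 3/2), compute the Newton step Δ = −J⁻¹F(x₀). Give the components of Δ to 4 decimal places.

(1.8352, -1.1791)

At (-3/2, 3/2): F = (1.2500, -11.744990).
Jacobian J = [[8·u + 5·v - 1, 5·u], [10·u·v + 5·v^2 + 2·cos(u), 5·u^2 + 10·u·v - 10·v - 1]].
At the point, J = [[-5.5000, -7.5000], [-11.108526, -27.2500]] (det J = 66.561058).
Solving J·Δ = −F gives Δ = (1.8352, -1.1791).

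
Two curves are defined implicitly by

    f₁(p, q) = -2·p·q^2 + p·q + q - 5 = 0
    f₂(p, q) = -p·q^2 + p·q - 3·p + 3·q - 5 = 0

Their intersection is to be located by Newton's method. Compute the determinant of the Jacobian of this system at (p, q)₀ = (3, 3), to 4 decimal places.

J = [[-2·q^2 + q, -4·p·q + p + 1], [-q^2 + q - 3, -2·p·q + p + 3]].
At the point, J = [[-15.0000, -32.0000], [-9.0000, -12.0000]].
det J = -108.0000.

-108.0000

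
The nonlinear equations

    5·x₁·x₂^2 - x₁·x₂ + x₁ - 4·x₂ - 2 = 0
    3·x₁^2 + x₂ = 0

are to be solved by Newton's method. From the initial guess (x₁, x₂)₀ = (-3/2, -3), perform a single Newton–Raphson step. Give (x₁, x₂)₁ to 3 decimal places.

(-0.983, -2.101)

At (-3/2, -3): F = (-63.500, 3.750).
Jacobian J = [[5·x₂^2 - x₂ + 1, 10·x₁·x₂ - x₁ - 4], [6·x₁, 1]].
At the point, J = [[49.000, 42.500], [-9.000, 1.000]] (det J = 431.500).
Solving J·Δ = −F gives Δ = (0.517, 0.899).
Then the next iterate is (x₁, x₂)₁ = (-0.983, -2.101).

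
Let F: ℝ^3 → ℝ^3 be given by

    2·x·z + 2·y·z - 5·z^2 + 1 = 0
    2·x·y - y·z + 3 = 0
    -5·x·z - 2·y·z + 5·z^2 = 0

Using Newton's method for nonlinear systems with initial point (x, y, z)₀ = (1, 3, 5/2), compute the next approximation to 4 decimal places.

(0.4160, 3.2315, 1.7934)

At (1, 3, 5/2): F = (-10.2500, 1.5000, 3.7500).
Jacobian J = [[2·z, 2·z, 2·x + 2·y - 10·z], [2·y, 2·x - z, -y], [-5·z, -2·z, -5·x - 2·y + 10·z]].
At the point, J = [[5.0000, 5.0000, -17.0000], [6.0000, -0.5000, -3.0000], [-12.5000, -5.0000, 14.0000]] (det J = 273.7500).
Solving J·Δ = −F gives Δ = (-0.5840, 0.2315, -0.7066).
Then the next iterate is (x, y, z)₁ = (0.4160, 3.2315, 1.7934).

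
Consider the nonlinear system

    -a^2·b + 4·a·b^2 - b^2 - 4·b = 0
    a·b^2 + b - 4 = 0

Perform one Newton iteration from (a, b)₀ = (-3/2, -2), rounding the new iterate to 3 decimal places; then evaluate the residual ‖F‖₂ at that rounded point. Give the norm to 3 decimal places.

At (-3/2, -2): F = (-15.500, -12.000).
Jacobian J = [[-2·a·b + 4·b^2, -a^2 + 8·a·b - 2·b - 4], [b^2, 2·a·b + 1]].
At the point, J = [[10.000, 21.750], [4.000, 7.000]] (det J = -17.000).
Solving J·Δ = −F gives Δ = (8.971, -3.412).
Then the next iterate is (a, b)₁ = (7.471, -5.412).
Re-evaluating at (7.471, -5.412): F = (1169.72830, 209.41168), so ‖F‖₂ = 1188.326.

1188.326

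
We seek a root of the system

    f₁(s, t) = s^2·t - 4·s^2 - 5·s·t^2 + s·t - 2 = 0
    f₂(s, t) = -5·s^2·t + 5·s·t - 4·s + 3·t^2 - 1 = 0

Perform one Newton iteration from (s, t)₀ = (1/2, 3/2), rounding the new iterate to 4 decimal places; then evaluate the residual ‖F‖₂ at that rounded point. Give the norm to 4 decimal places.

At (1/2, 3/2): F = (-7.5000, 5.6250).
Jacobian J = [[2·s·t - 8·s - 5·t^2 + t, s^2 - 10·s·t + s], [-10·s·t + 5·t - 4, -5·s^2 + 5·s + 6·t]].
At the point, J = [[-12.2500, -6.7500], [-4.0000, 10.2500]] (det J = -152.5625).
Solving J·Δ = −F gives Δ = (-0.2550, -0.6483).
Then the next iterate is (s, t)₁ = (0.2450, 0.8517).
Re-evaluating at (0.2450, 0.8517): F = (-2.868916, 0.983895), so ‖F‖₂ = 3.0329.

3.0329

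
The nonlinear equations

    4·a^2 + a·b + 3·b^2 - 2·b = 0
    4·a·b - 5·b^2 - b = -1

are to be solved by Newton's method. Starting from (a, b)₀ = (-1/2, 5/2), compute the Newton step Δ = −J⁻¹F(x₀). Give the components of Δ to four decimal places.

(1.1310, -0.9443)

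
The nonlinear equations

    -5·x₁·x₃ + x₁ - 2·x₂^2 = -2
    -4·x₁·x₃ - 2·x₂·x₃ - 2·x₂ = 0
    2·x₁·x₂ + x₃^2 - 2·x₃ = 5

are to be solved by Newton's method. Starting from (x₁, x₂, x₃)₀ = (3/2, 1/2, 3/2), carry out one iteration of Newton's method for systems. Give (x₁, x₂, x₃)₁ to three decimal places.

(46.750, 0.250, -38.750)

At (3/2, 1/2, 3/2): F = (-8.250, -11.500, -4.250).
Jacobian J = [[-5·x₃ + 1, -4·x₂, -5·x₁], [-4·x₃, -2·x₃ - 2, -4·x₁ - 2·x₂], [2·x₂, 2·x₁, 2·x₃ - 2]].
At the point, J = [[-6.500, -2.000, -7.500], [-6.000, -5.000, -7.000], [1.000, 3.000, 1.000]] (det J = -4.500).
Solving J·Δ = −F gives Δ = (45.250, -0.250, -40.250).
Then the next iterate is (x₁, x₂, x₃)₁ = (46.750, 0.250, -38.750).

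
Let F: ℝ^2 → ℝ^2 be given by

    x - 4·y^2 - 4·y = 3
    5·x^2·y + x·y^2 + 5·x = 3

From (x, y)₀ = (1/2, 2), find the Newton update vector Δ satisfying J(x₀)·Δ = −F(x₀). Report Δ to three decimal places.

(0.016, -1.324)

At (1/2, 2): F = (-26.500, 4.000).
Jacobian J = [[1, -8·y - 4], [10·x·y + y^2 + 5, 5·x^2 + 2·x·y]].
At the point, J = [[1.000, -20.000], [19.000, 3.250]] (det J = 383.250).
Solving J·Δ = −F gives Δ = (0.016, -1.324).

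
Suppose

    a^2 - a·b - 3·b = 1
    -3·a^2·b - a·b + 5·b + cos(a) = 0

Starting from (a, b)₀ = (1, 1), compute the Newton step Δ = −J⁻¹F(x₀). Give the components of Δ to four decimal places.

(0.0712, -0.9822)

At (1, 1): F = (-4.0000, 1.540302).
Jacobian J = [[2·a - b, -a - 3], [-6·a·b - b - sin(a), -3·a^2 - a + 5]].
At the point, J = [[1.0000, -4.0000], [-7.841471, 1.0000]] (det J = -30.365884).
Solving J·Δ = −F gives Δ = (0.0712, -0.9822).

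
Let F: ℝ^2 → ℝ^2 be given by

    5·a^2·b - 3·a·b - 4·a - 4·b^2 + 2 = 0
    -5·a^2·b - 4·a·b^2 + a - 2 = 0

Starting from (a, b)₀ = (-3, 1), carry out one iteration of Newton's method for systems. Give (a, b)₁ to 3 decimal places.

At (-3, 1): F = (64.000, -38.000).
Jacobian J = [[10·a·b - 3·b - 4, 5·a^2 - 3·a - 8·b], [-10·a·b - 4·b^2 + 1, -5·a^2 - 8·a·b]].
At the point, J = [[-37.000, 46.000], [27.000, -21.000]] (det J = -465.000).
Solving J·Δ = −F gives Δ = (0.869, -0.692).
Then the next iterate is (a, b)₁ = (-2.131, 0.308).

(-2.131, 0.308)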